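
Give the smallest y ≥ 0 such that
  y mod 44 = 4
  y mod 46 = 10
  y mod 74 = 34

21124

gcd(44, 46) = 2 and 2 | (10 − 4), so the pair is consistent; merging gives y ≡ 884 (mod 1012), where 1012 = lcm(44, 46).
gcd(1012, 74) = 2 and 2 | (34 − 884), so the pair is consistent; merging gives y ≡ 21124 (mod 37444), where 37444 = lcm(1012, 74).
The solution is unique modulo lcm(44, 46, 74) = 37444.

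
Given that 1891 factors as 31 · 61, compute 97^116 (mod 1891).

Mod 31: 97 ≡ 4; by Fermat, exponent reduces to 116 mod 30 = 26; 4^26 ≡ 4 (mod 31).
Mod 61: 97 ≡ 36; by Fermat, exponent reduces to 116 mod 60 = 56; 36^56 ≡ 16 (mod 61).
Combine by CRT: x ≡ 4 (mod 31), x ≡ 16 (mod 61) ⇒ x ≡ 748 (mod 1891).

748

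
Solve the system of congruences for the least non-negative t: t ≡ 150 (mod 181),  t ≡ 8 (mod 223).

Combine the congruences pairwise.
From t ≡ 150 (mod 181) write t = 150 + 181s. Substituting into t ≡ 8 (mod 223) gives 181s ≡ 81 (mod 223), and since 181⁻¹ ≡ 69 (mod 223), s ≡ 14. Hence t ≡ 150 + 181·14 = 2684 (mod 40363).

2684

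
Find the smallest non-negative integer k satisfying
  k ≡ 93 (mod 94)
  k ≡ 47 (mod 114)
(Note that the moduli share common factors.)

gcd(94, 114) = 2 and 2 | (47 − 93), so the pair is consistent; merging gives k ≡ 845 (mod 5358), where 5358 = lcm(94, 114).
The solution is unique modulo lcm(94, 114) = 5358.

845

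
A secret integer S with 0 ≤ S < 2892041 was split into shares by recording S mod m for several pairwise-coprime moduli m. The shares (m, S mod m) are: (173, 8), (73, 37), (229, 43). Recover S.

The moduli are pairwise coprime; N = 173·73·229 = 2892041.
N/173 = 16717; 16717 ≡ 109 (mod 173); 109·100 ≡ 1, so inverse 100.
N/73 = 39617; 39617 ≡ 51 (mod 73); 51·63 ≡ 1, so inverse 63.
N/229 = 12629; 12629 ≡ 34 (mod 229); 34·128 ≡ 1, so inverse 128.
S ≡ 8·16717·100 + 37·39617·63 + 43·12629·128 = 175230843.
175230843 mod 2892041 = 1708383.

1708383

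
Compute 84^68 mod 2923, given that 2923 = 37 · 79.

Mod 37: 84 ≡ 10; by Fermat, exponent reduces to 68 mod 36 = 32; 10^32 ≡ 26 (mod 37).
Mod 79: 84 ≡ 5; 5^68 ≡ 2 (mod 79).
Combine by CRT: x ≡ 26 (mod 37), x ≡ 2 (mod 79) ⇒ x ≡ 2135 (mod 2923).

2135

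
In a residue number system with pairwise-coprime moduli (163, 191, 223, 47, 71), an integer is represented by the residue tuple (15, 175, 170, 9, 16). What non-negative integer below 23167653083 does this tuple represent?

From x ≡ 15 (mod 163) write x = 15 + 163t. Substituting into x ≡ 175 (mod 191) gives 163t ≡ 160 (mod 191), and since 163⁻¹ ≡ 75 (mod 191), t ≡ 158. Hence x ≡ 15 + 163·158 = 25769 (mod 31133).
From x ≡ 25769 (mod 31133) write x = 25769 + 31133t. Substituting into x ≡ 170 (mod 223) gives 31133t ≡ 46 (mod 223), and since 136⁻¹ ≡ 41 (mod 223), t ≡ 102. Hence x ≡ 25769 + 31133·102 = 3201335 (mod 6942659).
From x ≡ 3201335 (mod 6942659) write x = 3201335 + 6942659t. Substituting into x ≡ 9 (mod 47) gives 6942659t ≡ 32 (mod 47), and since 7⁻¹ ≡ 27 (mod 47), t ≡ 18. Hence x ≡ 3201335 + 6942659·18 = 128169197 (mod 326304973).
From x ≡ 128169197 (mod 326304973) write x = 128169197 + 326304973t. Substituting into x ≡ 16 (mod 71) gives 326304973t ≡ 19 (mod 71), and since 49⁻¹ ≡ 29 (mod 71), t ≡ 54. Hence x ≡ 128169197 + 326304973·54 = 17748637739 (mod 23167653083).

17748637739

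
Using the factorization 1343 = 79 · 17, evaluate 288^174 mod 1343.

Mod 79: 288 ≡ 51; by Fermat, exponent reduces to 174 mod 78 = 18; 51^18 ≡ 18 (mod 79).
Mod 17: 288 ≡ 16; by Fermat, exponent reduces to 174 mod 16 = 14; 16^14 ≡ 1 (mod 17).
Combine by CRT: x ≡ 18 (mod 79), x ≡ 1 (mod 17) ⇒ x ≡ 18 (mod 1343).

18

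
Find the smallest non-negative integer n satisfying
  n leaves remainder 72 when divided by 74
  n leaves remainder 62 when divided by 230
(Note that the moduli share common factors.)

6732

gcd(74, 230) = 2 and 2 | (62 − 72), so the pair is consistent; merging gives n ≡ 6732 (mod 8510), where 8510 = lcm(74, 230).
The solution is unique modulo lcm(74, 230) = 8510.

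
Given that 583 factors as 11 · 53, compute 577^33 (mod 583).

Mod 11: 577 ≡ 5; by Fermat, exponent reduces to 33 mod 10 = 3; 5^3 ≡ 4 (mod 11).
Mod 53: 577 ≡ 47; 47^33 ≡ 10 (mod 53).
Combine by CRT: x ≡ 4 (mod 11), x ≡ 10 (mod 53) ⇒ x ≡ 169 (mod 583).

169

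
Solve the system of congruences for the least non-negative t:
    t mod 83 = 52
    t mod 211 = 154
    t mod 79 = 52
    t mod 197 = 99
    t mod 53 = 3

The moduli are pairwise coprime; N = 83·211·79·197·53 = 14445405407.
N/83 = 174041029; 174041029 ≡ 72 (mod 83); 72·15 ≡ 1, so inverse 15.
N/211 = 68461637; 68461637 ≡ 155 (mod 211); 155·162 ≡ 1, so inverse 162.
N/79 = 182853233; 182853233 ≡ 70 (mod 79); 70·35 ≡ 1, so inverse 35.
N/197 = 73326931; 73326931 ≡ 182 (mod 197); 182·105 ≡ 1, so inverse 105.
N/53 = 272554819; 272554819 ≡ 40 (mod 53); 40·4 ≡ 1, so inverse 4.
t ≡ 52·174041029·15 + 154·68461637·162 + 52·182853233·35 + 99·73326931·105 + 3·272554819·4 = 2942029912129.
2942029912129 mod 14445405407 = 9612614508.

9612614508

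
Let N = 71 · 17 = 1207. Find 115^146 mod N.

Mod 71: 115 ≡ 44; by Fermat, exponent reduces to 146 mod 70 = 6; 44^6 ≡ 43 (mod 71).
Mod 17: 115 ≡ 13; by Fermat, exponent reduces to 146 mod 16 = 2; 13^2 ≡ 16 (mod 17).
Combine by CRT: x ≡ 43 (mod 71), x ≡ 16 (mod 17) ⇒ x ≡ 611 (mod 1207).

611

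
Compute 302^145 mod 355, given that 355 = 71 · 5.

187

Mod 71: 302 ≡ 18; by Fermat, exponent reduces to 145 mod 70 = 5; 18^5 ≡ 45 (mod 71).
Mod 5: 302 ≡ 2; by Fermat, exponent reduces to 145 mod 4 = 1; 2^1 ≡ 2 (mod 5).
Combine by CRT: x ≡ 45 (mod 71), x ≡ 2 (mod 5) ⇒ x ≡ 187 (mod 355).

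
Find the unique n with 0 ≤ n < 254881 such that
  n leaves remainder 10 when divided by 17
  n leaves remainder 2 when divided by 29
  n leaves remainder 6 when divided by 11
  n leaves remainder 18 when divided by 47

95992

From n ≡ 10 (mod 17) write n = 10 + 17t. Substituting into n ≡ 2 (mod 29) gives 17t ≡ 21 (mod 29), and since 17⁻¹ ≡ 12 (mod 29), t ≡ 20. Hence n ≡ 10 + 17·20 = 350 (mod 493).
From n ≡ 350 (mod 493) write n = 350 + 493t. Substituting into n ≡ 6 (mod 11) gives 493t ≡ 8 (mod 11), and since 9⁻¹ ≡ 5 (mod 11), t ≡ 7. Hence n ≡ 350 + 493·7 = 3801 (mod 5423).
From n ≡ 3801 (mod 5423) write n = 3801 + 5423t. Substituting into n ≡ 18 (mod 47) gives 5423t ≡ 24 (mod 47), and since 18⁻¹ ≡ 34 (mod 47), t ≡ 17. Hence n ≡ 3801 + 5423·17 = 95992 (mod 254881).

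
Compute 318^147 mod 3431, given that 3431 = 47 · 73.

56

Mod 47: 318 ≡ 36; by Fermat, exponent reduces to 147 mod 46 = 9; 36^9 ≡ 9 (mod 47).
Mod 73: 318 ≡ 26; by Fermat, exponent reduces to 147 mod 72 = 3; 26^3 ≡ 56 (mod 73).
Combine by CRT: x ≡ 9 (mod 47), x ≡ 56 (mod 73) ⇒ x ≡ 56 (mod 3431).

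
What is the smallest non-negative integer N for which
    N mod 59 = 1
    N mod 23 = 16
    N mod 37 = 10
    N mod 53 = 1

2254568

The moduli are pairwise coprime; M = 59·23·37·53 = 2661077.
M/59 = 45103; 45103 ≡ 27 (mod 59); 27·35 ≡ 1, so inverse 35.
M/23 = 115699; 115699 ≡ 9 (mod 23); 9·18 ≡ 1, so inverse 18.
M/37 = 71921; 71921 ≡ 30 (mod 37); 30·21 ≡ 1, so inverse 21.
M/53 = 50209; 50209 ≡ 18 (mod 53); 18·3 ≡ 1, so inverse 3.
N ≡ 1·45103·35 + 16·115699·18 + 10·71921·21 + 1·50209·3 = 50153954.
50153954 mod 2661077 = 2254568.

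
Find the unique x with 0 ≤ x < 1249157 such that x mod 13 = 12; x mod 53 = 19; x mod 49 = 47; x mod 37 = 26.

57524

The moduli are pairwise coprime; N = 13·53·49·37 = 1249157.
N/13 = 96089; 96089 ≡ 6 (mod 13); 6·11 ≡ 1, so inverse 11.
N/53 = 23569; 23569 ≡ 37 (mod 53); 37·43 ≡ 1, so inverse 43.
N/49 = 25493; 25493 ≡ 13 (mod 49); 13·34 ≡ 1, so inverse 34.
N/37 = 33761; 33761 ≡ 17 (mod 37); 17·24 ≡ 1, so inverse 24.
x ≡ 12·96089·11 + 19·23569·43 + 47·25493·34 + 26·33761·24 = 93744299.
93744299 mod 1249157 = 57524.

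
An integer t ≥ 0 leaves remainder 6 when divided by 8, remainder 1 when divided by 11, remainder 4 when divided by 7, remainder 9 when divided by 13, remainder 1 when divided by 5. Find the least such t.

37566

The moduli are pairwise coprime; N = 8·11·7·13·5 = 40040.
N/8 = 5005; 5005 ≡ 5 (mod 8); 5·5 ≡ 1, so inverse 5.
N/11 = 3640; 3640 ≡ 10 (mod 11); 10·10 ≡ 1, so inverse 10.
N/7 = 5720; 5720 ≡ 1 (mod 7), inverse 1.
N/13 = 3080; 3080 ≡ 12 (mod 13); 12·12 ≡ 1, so inverse 12.
N/5 = 8008; 8008 ≡ 3 (mod 5); 3·2 ≡ 1, so inverse 2.
t ≡ 6·5005·5 + 1·3640·10 + 4·5720·1 + 9·3080·12 + 1·8008·2 = 558086.
558086 mod 40040 = 37566.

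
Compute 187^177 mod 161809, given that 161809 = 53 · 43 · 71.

Mod 53: 187 ≡ 28; by Fermat, exponent reduces to 177 mod 52 = 21; 28^21 ≡ 13 (mod 53).
Mod 43: 187 ≡ 15; by Fermat, exponent reduces to 177 mod 42 = 9; 15^9 ≡ 16 (mod 43).
Mod 71: 187 ≡ 45; by Fermat, exponent reduces to 177 mod 70 = 37; 45^37 ≡ 37 (mod 71).
Combine by CRT: x ≡ 13 (mod 53), x ≡ 16 (mod 43), x ≡ 37 (mod 71) ⇒ x ≡ 122867 (mod 161809).

122867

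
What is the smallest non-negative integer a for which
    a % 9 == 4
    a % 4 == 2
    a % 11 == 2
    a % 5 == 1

From a ≡ 4 (mod 9) write a = 4 + 9t. Substituting into a ≡ 2 (mod 4) gives 9t ≡ 2 (mod 4), and since 1⁻¹ ≡ 1 (mod 4), t ≡ 2. Hence a ≡ 4 + 9·2 = 22 (mod 36).
From a ≡ 22 (mod 36) write a = 22 + 36t. Substituting into a ≡ 2 (mod 11) gives 36t ≡ 2 (mod 11), and since 3⁻¹ ≡ 4 (mod 11), t ≡ 8. Hence a ≡ 22 + 36·8 = 310 (mod 396).
From a ≡ 310 (mod 396) write a = 310 + 396t. Substituting into a ≡ 1 (mod 5) gives 396t ≡ 1 (mod 5), and since 1⁻¹ ≡ 1 (mod 5), t ≡ 1. Hence a ≡ 310 + 396·1 = 706 (mod 1980).

706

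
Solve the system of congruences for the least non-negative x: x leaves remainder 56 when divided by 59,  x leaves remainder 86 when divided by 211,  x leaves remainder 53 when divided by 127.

Combine the congruences pairwise.
From x ≡ 56 (mod 59) write x = 56 + 59t. Substituting into x ≡ 86 (mod 211) gives 59t ≡ 30 (mod 211), and since 59⁻¹ ≡ 93 (mod 211), t ≡ 47. Hence x ≡ 56 + 59·47 = 2829 (mod 12449).
From x ≡ 2829 (mod 12449) write x = 2829 + 12449t. Substituting into x ≡ 53 (mod 127) gives 12449t ≡ 18 (mod 127), and since 3⁻¹ ≡ 85 (mod 127), t ≡ 6. Hence x ≡ 2829 + 12449·6 = 77523 (mod 1581023).

77523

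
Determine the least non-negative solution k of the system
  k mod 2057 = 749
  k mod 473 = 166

58345

gcd(2057, 473) = 11 and 11 | (166 − 749), so the pair is consistent; merging gives k ≡ 58345 (mod 88451), where 88451 = lcm(2057, 473).
The solution is unique modulo lcm(2057, 473) = 88451.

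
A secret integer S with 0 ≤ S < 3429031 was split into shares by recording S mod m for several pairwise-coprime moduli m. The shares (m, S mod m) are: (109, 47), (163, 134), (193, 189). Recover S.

1378788

The moduli are pairwise coprime; N = 109·163·193 = 3429031.
N/109 = 31459; 31459 ≡ 67 (mod 109); 67·96 ≡ 1, so inverse 96.
N/163 = 21037; 21037 ≡ 10 (mod 163); 10·49 ≡ 1, so inverse 49.
N/193 = 17767; 17767 ≡ 11 (mod 193); 11·158 ≡ 1, so inverse 158.
S ≡ 47·31459·96 + 134·21037·49 + 189·17767·158 = 810630104.
810630104 mod 3429031 = 1378788.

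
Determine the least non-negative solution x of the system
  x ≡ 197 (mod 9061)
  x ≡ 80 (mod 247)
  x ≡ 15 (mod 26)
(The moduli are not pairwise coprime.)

Combine the congruences pairwise.
gcd(9061, 247) = 13 and 13 | (80 − 197), so the pair is consistent; merging gives x ≡ 99868 (mod 172159), where 172159 = lcm(9061, 247).
gcd(172159, 26) = 13 and 13 | (15 − 99868), so the pair is consistent; merging gives x ≡ 272027 (mod 344318), where 344318 = lcm(172159, 26).
The solution is unique modulo lcm(9061, 247, 26) = 344318.

272027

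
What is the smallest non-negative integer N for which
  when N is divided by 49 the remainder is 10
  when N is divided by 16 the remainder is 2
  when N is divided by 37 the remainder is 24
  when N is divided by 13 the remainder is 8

From N ≡ 10 (mod 49) write N = 10 + 49t. Substituting into N ≡ 2 (mod 16) gives 49t ≡ 8 (mod 16), and since 1⁻¹ ≡ 1 (mod 16), t ≡ 8. Hence N ≡ 10 + 49·8 = 402 (mod 784).
From N ≡ 402 (mod 784) write N = 402 + 784t. Substituting into N ≡ 24 (mod 37) gives 784t ≡ 29 (mod 37), and since 7⁻¹ ≡ 16 (mod 37), t ≡ 20. Hence N ≡ 402 + 784·20 = 16082 (mod 29008).
From N ≡ 16082 (mod 29008) write N = 16082 + 29008t. Substituting into N ≡ 8 (mod 13) gives 29008t ≡ 7 (mod 13), and since 5⁻¹ ≡ 8 (mod 13), t ≡ 4. Hence N ≡ 16082 + 29008·4 = 132114 (mod 377104).

132114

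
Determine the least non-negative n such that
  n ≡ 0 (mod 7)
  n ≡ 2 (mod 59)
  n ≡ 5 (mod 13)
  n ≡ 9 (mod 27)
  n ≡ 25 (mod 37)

From n ≡ 0 (mod 7) write n = 0 + 7t. Substituting into n ≡ 2 (mod 59) gives 7t ≡ 2 (mod 59), and since 7⁻¹ ≡ 17 (mod 59), t ≡ 34. Hence n ≡ 0 + 7·34 = 238 (mod 413).
From n ≡ 238 (mod 413) write n = 238 + 413t. Substituting into n ≡ 5 (mod 13) gives 413t ≡ 1 (mod 13), and since 10⁻¹ ≡ 4 (mod 13), t ≡ 4. Hence n ≡ 238 + 413·4 = 1890 (mod 5369).
From n ≡ 1890 (mod 5369) write n = 1890 + 5369t. Substituting into n ≡ 9 (mod 27) gives 5369t ≡ 9 (mod 27), and since 23⁻¹ ≡ 20 (mod 27), t ≡ 18. Hence n ≡ 1890 + 5369·18 = 98532 (mod 144963).
From n ≡ 98532 (mod 144963) write n = 98532 + 144963t. Substituting into n ≡ 25 (mod 37) gives 144963t ≡ 24 (mod 37), and since 34⁻¹ ≡ 12 (mod 37), t ≡ 29. Hence n ≡ 98532 + 144963·29 = 4302459 (mod 5363631).

4302459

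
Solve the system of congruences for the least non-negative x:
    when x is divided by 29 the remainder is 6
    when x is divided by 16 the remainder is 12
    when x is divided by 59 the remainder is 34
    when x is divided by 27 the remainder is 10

From x ≡ 6 (mod 29) write x = 6 + 29t. Substituting into x ≡ 12 (mod 16) gives 29t ≡ 6 (mod 16), and since 13⁻¹ ≡ 5 (mod 16), t ≡ 14. Hence x ≡ 6 + 29·14 = 412 (mod 464).
From x ≡ 412 (mod 464) write x = 412 + 464t. Substituting into x ≡ 34 (mod 59) gives 464t ≡ 35 (mod 59), and since 51⁻¹ ≡ 22 (mod 59), t ≡ 3. Hence x ≡ 412 + 464·3 = 1804 (mod 27376).
From x ≡ 1804 (mod 27376) write x = 1804 + 27376t. Substituting into x ≡ 10 (mod 27) gives 27376t ≡ 15 (mod 27), and since 25⁻¹ ≡ 13 (mod 27), t ≡ 6. Hence x ≡ 1804 + 27376·6 = 166060 (mod 739152).

166060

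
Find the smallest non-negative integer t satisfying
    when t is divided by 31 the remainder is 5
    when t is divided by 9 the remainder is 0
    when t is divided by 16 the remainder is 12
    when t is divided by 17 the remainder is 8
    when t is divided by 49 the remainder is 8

3015468

The moduli are pairwise coprime; N = 31·9·16·17·49 = 3718512.
N/31 = 119952; 119952 ≡ 13 (mod 31); 13·12 ≡ 1, so inverse 12.
N/9 = 413168; 413168 ≡ 5 (mod 9); 5·2 ≡ 1, so inverse 2.
N/16 = 232407; 232407 ≡ 7 (mod 16); 7·7 ≡ 1, so inverse 7.
N/17 = 218736; 218736 ≡ 14 (mod 17); 14·11 ≡ 1, so inverse 11.
N/49 = 75888; 75888 ≡ 36 (mod 49); 36·15 ≡ 1, so inverse 15.
t ≡ 5·119952·12 + 0·413168·2 + 12·232407·7 + 8·218736·11 + 8·75888·15 = 55074636.
55074636 mod 3718512 = 3015468.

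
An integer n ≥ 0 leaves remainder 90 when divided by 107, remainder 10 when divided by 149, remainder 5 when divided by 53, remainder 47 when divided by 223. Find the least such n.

68763212

Combine the congruences pairwise.
From n ≡ 90 (mod 107) write n = 90 + 107t. Substituting into n ≡ 10 (mod 149) gives 107t ≡ 69 (mod 149), and since 107⁻¹ ≡ 39 (mod 149), t ≡ 9. Hence n ≡ 90 + 107·9 = 1053 (mod 15943).
From n ≡ 1053 (mod 15943) write n = 1053 + 15943t. Substituting into n ≡ 5 (mod 53) gives 15943t ≡ 12 (mod 53), and since 43⁻¹ ≡ 37 (mod 53), t ≡ 20. Hence n ≡ 1053 + 15943·20 = 319913 (mod 844979).
From n ≡ 319913 (mod 844979) write n = 319913 + 844979t. Substituting into n ≡ 47 (mod 223) gives 844979t ≡ 139 (mod 223), and since 32⁻¹ ≡ 7 (mod 223), t ≡ 81. Hence n ≡ 319913 + 844979·81 = 68763212 (mod 188430317).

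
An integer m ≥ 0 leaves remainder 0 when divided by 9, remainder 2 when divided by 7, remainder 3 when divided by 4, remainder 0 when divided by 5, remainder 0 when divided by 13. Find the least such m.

The moduli are pairwise coprime; N = 9·7·4·5·13 = 16380.
N/9 = 1820; 1820 ≡ 2 (mod 9); 2·5 ≡ 1, so inverse 5.
N/7 = 2340; 2340 ≡ 2 (mod 7); 2·4 ≡ 1, so inverse 4.
N/4 = 4095; 4095 ≡ 3 (mod 4); 3·3 ≡ 1, so inverse 3.
N/5 = 3276; 3276 ≡ 1 (mod 5), inverse 1.
N/13 = 1260; 1260 ≡ 12 (mod 13); 12·12 ≡ 1, so inverse 12.
m ≡ 0·1820·5 + 2·2340·4 + 3·4095·3 + 0·3276·1 + 0·1260·12 = 55575.
55575 mod 16380 = 6435.

6435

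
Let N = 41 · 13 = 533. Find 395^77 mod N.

473

Mod 41: 395 ≡ 26; by Fermat, exponent reduces to 77 mod 40 = 37; 26^37 ≡ 22 (mod 41).
Mod 13: 395 ≡ 5; by Fermat, exponent reduces to 77 mod 12 = 5; 5^5 ≡ 5 (mod 13).
Combine by CRT: x ≡ 22 (mod 41), x ≡ 5 (mod 13) ⇒ x ≡ 473 (mod 533).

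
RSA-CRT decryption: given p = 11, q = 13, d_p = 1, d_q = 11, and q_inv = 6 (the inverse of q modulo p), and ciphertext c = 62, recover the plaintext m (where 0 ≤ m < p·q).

m₁ = c^(d_p) mod p: c ≡ 7 (mod 11), and 7^1 mod 11 = 7.
m₂ = c^(d_q) mod q: c ≡ 10 (mod 13), and 10^11 mod 13 = 4.
h = q_inv·(m₁ − m₂) mod p = 6·(7 − 4) mod 11 = 7.
m = m₂ + h·q = 4 + 7·13 = 95.

95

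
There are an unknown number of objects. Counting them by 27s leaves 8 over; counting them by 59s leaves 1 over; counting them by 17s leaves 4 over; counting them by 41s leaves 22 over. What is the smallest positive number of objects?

530234

Combine the congruences pairwise.
From N ≡ 8 (mod 27) write N = 8 + 27t. Substituting into N ≡ 1 (mod 59) gives 27t ≡ 52 (mod 59), and since 27⁻¹ ≡ 35 (mod 59), t ≡ 50. Hence N ≡ 8 + 27·50 = 1358 (mod 1593).
From N ≡ 1358 (mod 1593) write N = 1358 + 1593t. Substituting into N ≡ 4 (mod 17) gives 1593t ≡ 6 (mod 17), and since 12⁻¹ ≡ 10 (mod 17), t ≡ 9. Hence N ≡ 1358 + 1593·9 = 15695 (mod 27081).
From N ≡ 15695 (mod 27081) write N = 15695 + 27081t. Substituting into N ≡ 22 (mod 41) gives 27081t ≡ 30 (mod 41), and since 21⁻¹ ≡ 2 (mod 41), t ≡ 19. Hence N ≡ 15695 + 27081·19 = 530234 (mod 1110321).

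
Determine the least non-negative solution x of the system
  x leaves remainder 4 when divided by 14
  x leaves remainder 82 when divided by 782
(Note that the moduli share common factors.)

3210

gcd(14, 782) = 2 and 2 | (82 − 4), so the pair is consistent; merging gives x ≡ 3210 (mod 5474), where 5474 = lcm(14, 782).
The solution is unique modulo lcm(14, 782) = 5474.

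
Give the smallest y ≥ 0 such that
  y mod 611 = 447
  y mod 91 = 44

3502

gcd(611, 91) = 13 and 13 | (44 − 447), so the pair is consistent; merging gives y ≡ 3502 (mod 4277), where 4277 = lcm(611, 91).
The solution is unique modulo lcm(611, 91) = 4277.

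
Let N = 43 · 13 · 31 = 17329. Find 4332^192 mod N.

Mod 43: 4332 ≡ 32; by Fermat, exponent reduces to 192 mod 42 = 24; 32^24 ≡ 41 (mod 43).
Mod 13: 4332 ≡ 3; since 12 | 192, by Fermat 3^192 ≡ 1 (mod 13).
Mod 31: 4332 ≡ 23; by Fermat, exponent reduces to 192 mod 30 = 12; 23^12 ≡ 2 (mod 31).
Combine by CRT: x ≡ 41 (mod 43), x ≡ 1 (mod 13), x ≡ 2 (mod 31) ⇒ x ≡ 10232 (mod 17329).

10232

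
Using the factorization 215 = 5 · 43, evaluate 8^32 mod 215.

11

Mod 5: 8 ≡ 3; since 4 | 32, by Fermat 3^32 ≡ 1 (mod 5).
Mod 43: 8 ≡ 8; 8^32 ≡ 11 (mod 43).
Combine by CRT: x ≡ 1 (mod 5), x ≡ 11 (mod 43) ⇒ x ≡ 11 (mod 215).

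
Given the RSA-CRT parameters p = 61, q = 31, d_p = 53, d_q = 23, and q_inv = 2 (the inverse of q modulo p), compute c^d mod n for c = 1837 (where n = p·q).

1752

m₁ = c^(d_p) mod p: c ≡ 7 (mod 61), and 7^53 mod 61 = 44.
m₂ = c^(d_q) mod q: c ≡ 8 (mod 31), and 8^23 mod 31 = 16.
h = q_inv·(m₁ − m₂) mod p = 2·(44 − 16) mod 61 = 56.
m = m₂ + h·q = 16 + 56·31 = 1752.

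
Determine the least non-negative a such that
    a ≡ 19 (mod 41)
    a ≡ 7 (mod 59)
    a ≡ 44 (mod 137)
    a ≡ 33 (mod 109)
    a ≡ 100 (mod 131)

From a ≡ 19 (mod 41) write a = 19 + 41t. Substituting into a ≡ 7 (mod 59) gives 41t ≡ 47 (mod 59), and since 41⁻¹ ≡ 36 (mod 59), t ≡ 40. Hence a ≡ 19 + 41·40 = 1659 (mod 2419).
From a ≡ 1659 (mod 2419) write a = 1659 + 2419t. Substituting into a ≡ 44 (mod 137) gives 2419t ≡ 29 (mod 137), and since 90⁻¹ ≡ 102 (mod 137), t ≡ 81. Hence a ≡ 1659 + 2419·81 = 197598 (mod 331403).
From a ≡ 197598 (mod 331403) write a = 197598 + 331403t. Substituting into a ≡ 33 (mod 109) gives 331403t ≡ 52 (mod 109), and since 43⁻¹ ≡ 71 (mod 109), t ≡ 95. Hence a ≡ 197598 + 331403·95 = 31680883 (mod 36122927).
From a ≡ 31680883 (mod 36122927) write a = 31680883 + 36122927t. Substituting into a ≡ 100 (mod 131) gives 36122927t ≡ 126 (mod 131), and since 70⁻¹ ≡ 73 (mod 131), t ≡ 28. Hence a ≡ 31680883 + 36122927·28 = 1043122839 (mod 4732103437).

1043122839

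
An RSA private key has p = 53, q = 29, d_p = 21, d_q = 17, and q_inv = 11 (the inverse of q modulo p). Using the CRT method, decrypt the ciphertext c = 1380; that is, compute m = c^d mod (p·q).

m₁ = c^(d_p) mod p: c ≡ 2 (mod 53), and 2^21 mod 53 = 48.
m₂ = c^(d_q) mod q: c ≡ 17 (mod 29), and 17^17 mod 29 = 17.
h = q_inv·(m₁ − m₂) mod p = 11·(48 − 17) mod 53 = 23.
m = m₂ + h·q = 17 + 23·29 = 684.

684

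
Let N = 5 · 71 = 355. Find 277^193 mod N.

Mod 5: 277 ≡ 2; by Fermat, exponent reduces to 193 mod 4 = 1; 2^1 ≡ 2 (mod 5).
Mod 71: 277 ≡ 64; by Fermat, exponent reduces to 193 mod 70 = 53; 64^53 ≡ 8 (mod 71).
Combine by CRT: x ≡ 2 (mod 5), x ≡ 8 (mod 71) ⇒ x ≡ 292 (mod 355).

292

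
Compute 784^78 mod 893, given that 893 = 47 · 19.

Mod 47: 784 ≡ 32; by Fermat, exponent reduces to 78 mod 46 = 32; 32^32 ≡ 24 (mod 47).
Mod 19: 784 ≡ 5; by Fermat, exponent reduces to 78 mod 18 = 6; 5^6 ≡ 7 (mod 19).
Combine by CRT: x ≡ 24 (mod 47), x ≡ 7 (mod 19) ⇒ x ≡ 729 (mod 893).

729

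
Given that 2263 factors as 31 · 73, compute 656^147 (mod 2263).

218

Mod 31: 656 ≡ 5; by Fermat, exponent reduces to 147 mod 30 = 27; 5^27 ≡ 1 (mod 31).
Mod 73: 656 ≡ 72; by Fermat, exponent reduces to 147 mod 72 = 3; 72^3 ≡ 72 (mod 73).
Combine by CRT: x ≡ 1 (mod 31), x ≡ 72 (mod 73) ⇒ x ≡ 218 (mod 2263).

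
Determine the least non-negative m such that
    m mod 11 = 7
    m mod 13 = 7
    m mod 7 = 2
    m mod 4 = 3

3439

The moduli are pairwise coprime; N = 11·13·7·4 = 4004.
N/11 = 364; 364 ≡ 1 (mod 11), inverse 1.
N/13 = 308; 308 ≡ 9 (mod 13); 9·3 ≡ 1, so inverse 3.
N/7 = 572; 572 ≡ 5 (mod 7); 5·3 ≡ 1, so inverse 3.
N/4 = 1001; 1001 ≡ 1 (mod 4), inverse 1.
m ≡ 7·364·1 + 7·308·3 + 2·572·3 + 3·1001·1 = 15451.
15451 mod 4004 = 3439.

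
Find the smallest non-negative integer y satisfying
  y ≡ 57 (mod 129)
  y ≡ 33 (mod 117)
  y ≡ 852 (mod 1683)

Combine the congruences pairwise.
gcd(129, 117) = 3 and 3 | (33 − 57), so the pair is consistent; merging gives y ≡ 4830 (mod 5031), where 5031 = lcm(129, 117).
gcd(5031, 1683) = 9 and 9 | (852 − 4830), so the pair is consistent; merging gives y ≡ 175884 (mod 940797), where 940797 = lcm(5031, 1683).
The solution is unique modulo lcm(129, 117, 1683) = 940797.

175884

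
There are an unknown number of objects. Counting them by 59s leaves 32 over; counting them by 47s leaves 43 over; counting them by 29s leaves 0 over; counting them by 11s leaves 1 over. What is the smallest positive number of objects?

From N ≡ 32 (mod 59) write N = 32 + 59t. Substituting into N ≡ 43 (mod 47) gives 59t ≡ 11 (mod 47), and since 12⁻¹ ≡ 4 (mod 47), t ≡ 44. Hence N ≡ 32 + 59·44 = 2628 (mod 2773).
From N ≡ 2628 (mod 2773) write N = 2628 + 2773t. Substituting into N ≡ 0 (mod 29) gives 2773t ≡ 11 (mod 29), and since 18⁻¹ ≡ 21 (mod 29), t ≡ 28. Hence N ≡ 2628 + 2773·28 = 80272 (mod 80417).
From N ≡ 80272 (mod 80417) write N = 80272 + 80417t. Substituting into N ≡ 1 (mod 11) gives 80417t ≡ 7 (mod 11), and since 7⁻¹ ≡ 8 (mod 11), t ≡ 1. Hence N ≡ 80272 + 80417·1 = 160689 (mod 884587).

160689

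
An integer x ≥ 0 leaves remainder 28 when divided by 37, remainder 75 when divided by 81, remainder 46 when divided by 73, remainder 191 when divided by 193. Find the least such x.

The moduli are pairwise coprime; N = 37·81·73·193 = 42224733.
N/37 = 1141209; 1141209 ≡ 18 (mod 37); 18·35 ≡ 1, so inverse 35.
N/81 = 521293; 521293 ≡ 58 (mod 81); 58·7 ≡ 1, so inverse 7.
N/73 = 578421; 578421 ≡ 42 (mod 73); 42·40 ≡ 1, so inverse 40.
N/193 = 218781; 218781 ≡ 112 (mod 193); 112·81 ≡ 1, so inverse 81.
x ≡ 28·1141209·35 + 75·521293·7 + 46·578421·40 + 191·218781·81 = 5841119136.
5841119136 mod 42224733 = 14105982.

14105982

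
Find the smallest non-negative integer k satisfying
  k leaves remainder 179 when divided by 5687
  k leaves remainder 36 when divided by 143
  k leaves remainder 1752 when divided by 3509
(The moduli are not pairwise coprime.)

gcd(5687, 143) = 11 and 11 | (36 − 179), so the pair is consistent; merging gives k ≡ 179 (mod 73931), where 73931 = lcm(5687, 143).
gcd(73931, 3509) = 121 and 121 | (1752 − 179), so the pair is consistent; merging gives k ≡ 1552730 (mod 2143999), where 2143999 = lcm(73931, 3509).
The solution is unique modulo lcm(5687, 143, 3509) = 2143999.

1552730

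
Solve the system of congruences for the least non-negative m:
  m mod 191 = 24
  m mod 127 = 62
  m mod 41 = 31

669479

From m ≡ 24 (mod 191) write m = 24 + 191t. Substituting into m ≡ 62 (mod 127) gives 191t ≡ 38 (mod 127), and since 64⁻¹ ≡ 2 (mod 127), t ≡ 76. Hence m ≡ 24 + 191·76 = 14540 (mod 24257).
From m ≡ 14540 (mod 24257) write m = 14540 + 24257t. Substituting into m ≡ 31 (mod 41) gives 24257t ≡ 5 (mod 41), and since 26⁻¹ ≡ 30 (mod 41), t ≡ 27. Hence m ≡ 14540 + 24257·27 = 669479 (mod 994537).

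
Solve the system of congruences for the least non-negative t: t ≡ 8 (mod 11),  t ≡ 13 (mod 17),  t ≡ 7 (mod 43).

From t ≡ 8 (mod 11) write t = 8 + 11s. Substituting into t ≡ 13 (mod 17) gives 11s ≡ 5 (mod 17), and since 11⁻¹ ≡ 14 (mod 17), s ≡ 2. Hence t ≡ 8 + 11·2 = 30 (mod 187).
From t ≡ 30 (mod 187) write t = 30 + 187s. Substituting into t ≡ 7 (mod 43) gives 187s ≡ 20 (mod 43), and since 15⁻¹ ≡ 23 (mod 43), s ≡ 30. Hence t ≡ 30 + 187·30 = 5640 (mod 8041).

5640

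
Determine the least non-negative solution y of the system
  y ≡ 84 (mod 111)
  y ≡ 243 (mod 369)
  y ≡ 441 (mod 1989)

gcd(111, 369) = 3 and 3 | (243 − 84), so the pair is consistent; merging gives y ≡ 4302 (mod 13653), where 13653 = lcm(111, 369).
gcd(13653, 1989) = 9 and 9 | (441 − 4302), so the pair is consistent; merging gives y ≡ 2311659 (mod 3017313), where 3017313 = lcm(13653, 1989).
The solution is unique modulo lcm(111, 369, 1989) = 3017313.

2311659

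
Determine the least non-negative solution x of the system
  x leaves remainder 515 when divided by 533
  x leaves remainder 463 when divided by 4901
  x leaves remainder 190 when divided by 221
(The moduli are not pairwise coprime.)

gcd(533, 4901) = 13 and 13 | (463 − 515), so the pair is consistent; merging gives x ≡ 103384 (mod 200941), where 200941 = lcm(533, 4901).
gcd(200941, 221) = 13 and 13 | (190 − 103384), so the pair is consistent; merging gives x ≡ 2715617 (mod 3415997), where 3415997 = lcm(200941, 221).
The solution is unique modulo lcm(533, 4901, 221) = 3415997.

2715617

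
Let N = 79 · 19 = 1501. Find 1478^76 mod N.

655

Mod 79: 1478 ≡ 56; 56^76 ≡ 23 (mod 79).
Mod 19: 1478 ≡ 15; by Fermat, exponent reduces to 76 mod 18 = 4; 15^4 ≡ 9 (mod 19).
Combine by CRT: x ≡ 23 (mod 79), x ≡ 9 (mod 19) ⇒ x ≡ 655 (mod 1501).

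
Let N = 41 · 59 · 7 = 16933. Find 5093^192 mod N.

Mod 41: 5093 ≡ 9; by Fermat, exponent reduces to 192 mod 40 = 32; 9^32 ≡ 1 (mod 41).
Mod 59: 5093 ≡ 19; by Fermat, exponent reduces to 192 mod 58 = 18; 19^18 ≡ 26 (mod 59).
Mod 7: 5093 ≡ 4; since 6 | 192, by Fermat 4^192 ≡ 1 (mod 7).
Combine by CRT: x ≡ 1 (mod 41), x ≡ 26 (mod 59), x ≡ 1 (mod 7) ⇒ x ≡ 5454 (mod 16933).

5454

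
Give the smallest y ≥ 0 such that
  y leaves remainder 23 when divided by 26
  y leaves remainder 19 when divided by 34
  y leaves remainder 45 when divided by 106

Combine the congruences pairwise.
gcd(26, 34) = 2 and 2 | (19 − 23), so the pair is consistent; merging gives y ≡ 257 (mod 442), where 442 = lcm(26, 34).
gcd(442, 106) = 2 and 2 | (45 − 257), so the pair is consistent; merging gives y ≡ 257 (mod 23426), where 23426 = lcm(442, 106).
The solution is unique modulo lcm(26, 34, 106) = 23426.

257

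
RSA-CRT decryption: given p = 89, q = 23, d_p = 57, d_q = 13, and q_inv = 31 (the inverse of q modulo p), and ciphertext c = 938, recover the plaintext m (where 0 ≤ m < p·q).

370

m₁ = c^(d_p) mod p: c ≡ 48 (mod 89), and 48^57 mod 89 = 14.
m₂ = c^(d_q) mod q: c ≡ 18 (mod 23), and 18^13 mod 23 = 2.
h = q_inv·(m₁ − m₂) mod p = 31·(14 − 2) mod 89 = 16.
m = m₂ + h·q = 2 + 16·23 = 370.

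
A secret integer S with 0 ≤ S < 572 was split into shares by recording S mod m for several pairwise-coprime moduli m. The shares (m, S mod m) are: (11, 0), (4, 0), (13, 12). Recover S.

Combine the congruences pairwise.
From S ≡ 0 (mod 11) write S = 0 + 11t. Substituting into S ≡ 0 (mod 4) gives 11t ≡ 0 (mod 4), and since 3⁻¹ ≡ 3 (mod 4), t ≡ 0. Hence S ≡ 0 + 11·0 = 0 (mod 44).
From S ≡ 0 (mod 44) write S = 0 + 44t. Substituting into S ≡ 12 (mod 13) gives 44t ≡ 12 (mod 13), and since 5⁻¹ ≡ 8 (mod 13), t ≡ 5. Hence S ≡ 0 + 44·5 = 220 (mod 572).

220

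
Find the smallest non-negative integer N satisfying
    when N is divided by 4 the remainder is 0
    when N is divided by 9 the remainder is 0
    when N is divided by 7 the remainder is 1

The moduli are pairwise coprime; M = 4·9·7 = 252.
M/4 = 63; 63 ≡ 3 (mod 4); 3·3 ≡ 1, so inverse 3.
M/9 = 28; 28 ≡ 1 (mod 9), inverse 1.
M/7 = 36; 36 ≡ 1 (mod 7), inverse 1.
N ≡ 0·63·3 + 0·28·1 + 1·36·1 = 36.
36 mod 252 = 36.

36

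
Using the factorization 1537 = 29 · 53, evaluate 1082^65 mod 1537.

818

Mod 29: 1082 ≡ 9; by Fermat, exponent reduces to 65 mod 28 = 9; 9^9 ≡ 6 (mod 29).
Mod 53: 1082 ≡ 22; by Fermat, exponent reduces to 65 mod 52 = 13; 22^13 ≡ 23 (mod 53).
Combine by CRT: x ≡ 6 (mod 29), x ≡ 23 (mod 53) ⇒ x ≡ 818 (mod 1537).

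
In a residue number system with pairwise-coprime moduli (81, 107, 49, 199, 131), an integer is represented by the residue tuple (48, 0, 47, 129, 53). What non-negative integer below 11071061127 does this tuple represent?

From x ≡ 48 (mod 81) write x = 48 + 81t. Substituting into x ≡ 0 (mod 107) gives 81t ≡ 59 (mod 107), and since 81⁻¹ ≡ 37 (mod 107), t ≡ 43. Hence x ≡ 48 + 81·43 = 3531 (mod 8667).
From x ≡ 3531 (mod 8667) write x = 3531 + 8667t. Substituting into x ≡ 47 (mod 49) gives 8667t ≡ 44 (mod 49), and since 43⁻¹ ≡ 8 (mod 49), t ≡ 9. Hence x ≡ 3531 + 8667·9 = 81534 (mod 424683).
From x ≡ 81534 (mod 424683) write x = 81534 + 424683t. Substituting into x ≡ 129 (mod 199) gives 424683t ≡ 185 (mod 199), and since 17⁻¹ ≡ 82 (mod 199), t ≡ 46. Hence x ≡ 81534 + 424683·46 = 19616952 (mod 84511917).
From x ≡ 19616952 (mod 84511917) write x = 19616952 + 84511917t. Substituting into x ≡ 53 (mod 131) gives 84511917t ≡ 89 (mod 131), and since 18⁻¹ ≡ 51 (mod 131), t ≡ 85. Hence x ≡ 19616952 + 84511917·85 = 7203129897 (mod 11071061127).

7203129897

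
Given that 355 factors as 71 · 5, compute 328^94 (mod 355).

9

Mod 71: 328 ≡ 44; by Fermat, exponent reduces to 94 mod 70 = 24; 44^24 ≡ 9 (mod 71).
Mod 5: 328 ≡ 3; by Fermat, exponent reduces to 94 mod 4 = 2; 3^2 ≡ 4 (mod 5).
Combine by CRT: x ≡ 9 (mod 71), x ≡ 4 (mod 5) ⇒ x ≡ 9 (mod 355).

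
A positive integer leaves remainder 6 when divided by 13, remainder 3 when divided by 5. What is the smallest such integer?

58

Combine the congruences pairwise.
From n ≡ 6 (mod 13) write n = 6 + 13t. Substituting into n ≡ 3 (mod 5) gives 13t ≡ 2 (mod 5), and since 3⁻¹ ≡ 2 (mod 5), t ≡ 4. Hence n ≡ 6 + 13·4 = 58 (mod 65).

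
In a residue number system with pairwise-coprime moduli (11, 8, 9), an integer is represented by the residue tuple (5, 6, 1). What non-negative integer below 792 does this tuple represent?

The moduli are pairwise coprime; N = 11·8·9 = 792.
N/11 = 72; 72 ≡ 6 (mod 11); 6·2 ≡ 1, so inverse 2.
N/8 = 99; 99 ≡ 3 (mod 8); 3·3 ≡ 1, so inverse 3.
N/9 = 88; 88 ≡ 7 (mod 9); 7·4 ≡ 1, so inverse 4.
x ≡ 5·72·2 + 6·99·3 + 1·88·4 = 2854.
2854 mod 792 = 478.

478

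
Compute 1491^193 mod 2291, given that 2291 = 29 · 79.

Mod 29: 1491 ≡ 12; by Fermat, exponent reduces to 193 mod 28 = 25; 12^25 ≡ 12 (mod 29).
Mod 79: 1491 ≡ 69; by Fermat, exponent reduces to 193 mod 78 = 37; 69^37 ≡ 15 (mod 79).
Combine by CRT: x ≡ 12 (mod 29), x ≡ 15 (mod 79) ⇒ x ≡ 331 (mod 2291).

331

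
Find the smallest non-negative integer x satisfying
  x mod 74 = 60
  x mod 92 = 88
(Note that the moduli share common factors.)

Combine the congruences pairwise.
gcd(74, 92) = 2 and 2 | (88 − 60), so the pair is consistent; merging gives x ≡ 1836 (mod 3404), where 3404 = lcm(74, 92).
The solution is unique modulo lcm(74, 92) = 3404.

1836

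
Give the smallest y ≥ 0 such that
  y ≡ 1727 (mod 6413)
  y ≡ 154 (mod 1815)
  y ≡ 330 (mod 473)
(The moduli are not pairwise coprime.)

gcd(6413, 1815) = 121 and 121 | (154 − 1727), so the pair is consistent; merging gives y ≡ 27379 (mod 96195), where 96195 = lcm(6413, 1815).
gcd(96195, 473) = 11 and 11 | (330 − 27379), so the pair is consistent; merging gives y ≡ 2047474 (mod 4136385), where 4136385 = lcm(96195, 473).
The solution is unique modulo lcm(6413, 1815, 473) = 4136385.

2047474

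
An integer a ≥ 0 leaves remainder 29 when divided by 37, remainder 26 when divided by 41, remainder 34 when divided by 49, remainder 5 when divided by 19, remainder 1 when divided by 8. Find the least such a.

The moduli are pairwise coprime; N = 37·41·49·19·8 = 11298616.
N/37 = 305368; 305368 ≡ 7 (mod 37); 7·16 ≡ 1, so inverse 16.
N/41 = 275576; 275576 ≡ 15 (mod 41); 15·11 ≡ 1, so inverse 11.
N/49 = 230584; 230584 ≡ 39 (mod 49); 39·44 ≡ 1, so inverse 44.
N/19 = 594664; 594664 ≡ 2 (mod 19); 2·10 ≡ 1, so inverse 10.
N/8 = 1412327; 1412327 ≡ 7 (mod 8); 7·7 ≡ 1, so inverse 7.
a ≡ 29·305368·16 + 26·275576·11 + 34·230584·44 + 5·594664·10 + 1·1412327·7 = 605078641.
605078641 mod 11298616 = 6251993.

6251993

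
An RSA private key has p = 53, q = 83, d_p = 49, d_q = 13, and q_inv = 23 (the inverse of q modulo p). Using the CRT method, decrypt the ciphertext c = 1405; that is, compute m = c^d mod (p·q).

3135

m₁ = c^(d_p) mod p: c ≡ 27 (mod 53), and 27^49 mod 53 = 8.
m₂ = c^(d_q) mod q: c ≡ 77 (mod 83), and 77^13 mod 83 = 64.
h = q_inv·(m₁ − m₂) mod p = 23·(8 − 64) mod 53 = 37.
m = m₂ + h·q = 64 + 37·83 = 3135.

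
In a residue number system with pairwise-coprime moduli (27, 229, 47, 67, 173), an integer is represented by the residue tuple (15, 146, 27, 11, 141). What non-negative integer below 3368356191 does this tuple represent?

The moduli are pairwise coprime; N = 27·229·47·67·173 = 3368356191.
N/27 = 124753933; 124753933 ≡ 1 (mod 27), inverse 1.
N/229 = 14708979; 14708979 ≡ 80 (mod 229); 80·146 ≡ 1, so inverse 146.
N/47 = 71667153; 71667153 ≡ 2 (mod 47); 2·24 ≡ 1, so inverse 24.
N/67 = 50273973; 50273973 ≡ 54 (mod 67); 54·36 ≡ 1, so inverse 36.
N/173 = 19470267; 19470267 ≡ 155 (mod 173); 155·48 ≡ 1, so inverse 48.
x ≡ 15·124753933·1 + 146·14708979·146 + 27·71667153·24 + 11·50273973·36 + 141·19470267·48 = 513531480867.
513531480867 mod 3368356191 = 1541339835.

1541339835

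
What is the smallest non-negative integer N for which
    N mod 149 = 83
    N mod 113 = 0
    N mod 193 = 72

The moduli are pairwise coprime; M = 149·113·193 = 3249541.
M/149 = 21809; 21809 ≡ 55 (mod 149); 55·84 ≡ 1, so inverse 84.
M/113 = 28757; 28757 ≡ 55 (mod 113); 55·37 ≡ 1, so inverse 37.
M/193 = 16837; 16837 ≡ 46 (mod 193); 46·21 ≡ 1, so inverse 21.
N ≡ 83·21809·84 + 0·28757·37 + 72·16837·21 = 177509892.
177509892 mod 3249541 = 2034678.

2034678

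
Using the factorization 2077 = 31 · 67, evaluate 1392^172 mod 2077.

665

Mod 31: 1392 ≡ 28; by Fermat, exponent reduces to 172 mod 30 = 22; 28^22 ≡ 14 (mod 31).
Mod 67: 1392 ≡ 52; by Fermat, exponent reduces to 172 mod 66 = 40; 52^40 ≡ 62 (mod 67).
Combine by CRT: x ≡ 14 (mod 31), x ≡ 62 (mod 67) ⇒ x ≡ 665 (mod 2077).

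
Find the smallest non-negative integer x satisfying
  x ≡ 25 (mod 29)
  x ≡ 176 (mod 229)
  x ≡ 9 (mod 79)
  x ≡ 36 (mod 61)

The moduli are pairwise coprime; N = 29·229·79·61 = 32002979.
N/29 = 1103551; 1103551 ≡ 14 (mod 29); 14·27 ≡ 1, so inverse 27.
N/229 = 139751; 139751 ≡ 61 (mod 229); 61·214 ≡ 1, so inverse 214.
N/79 = 405101; 405101 ≡ 68 (mod 79); 68·43 ≡ 1, so inverse 43.
N/61 = 524639; 524639 ≡ 39 (mod 61); 39·36 ≡ 1, so inverse 36.
x ≡ 25·1103551·27 + 176·139751·214 + 9·405101·43 + 36·524639·36 = 6845184820.
6845184820 mod 32002979 = 28550293.

28550293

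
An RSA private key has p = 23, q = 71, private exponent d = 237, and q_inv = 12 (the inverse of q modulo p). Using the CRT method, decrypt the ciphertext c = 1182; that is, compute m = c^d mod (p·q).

440

d_p = d mod (p−1) = 237 mod 22 = 17; d_q = d mod (q−1) = 27.
m₁ = c^(d_p) mod p: c ≡ 9 (mod 23), and 9^17 mod 23 = 3.
m₂ = c^(d_q) mod q: c ≡ 46 (mod 71), and 46^27 mod 71 = 14.
h = q_inv·(m₁ − m₂) mod p = 12·(3 − 14) mod 23 = 6.
m = m₂ + h·q = 14 + 6·71 = 440.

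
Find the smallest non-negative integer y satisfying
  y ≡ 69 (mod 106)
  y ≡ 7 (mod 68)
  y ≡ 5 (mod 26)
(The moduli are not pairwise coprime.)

17347

gcd(106, 68) = 2 and 2 | (7 − 69), so the pair is consistent; merging gives y ≡ 2931 (mod 3604), where 3604 = lcm(106, 68).
gcd(3604, 26) = 2 and 2 | (5 − 2931), so the pair is consistent; merging gives y ≡ 17347 (mod 46852), where 46852 = lcm(3604, 26).
The solution is unique modulo lcm(106, 68, 26) = 46852.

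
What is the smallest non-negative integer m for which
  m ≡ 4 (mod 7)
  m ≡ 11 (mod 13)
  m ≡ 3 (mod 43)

648

Combine the congruences pairwise.
From m ≡ 4 (mod 7) write m = 4 + 7t. Substituting into m ≡ 11 (mod 13) gives 7t ≡ 7 (mod 13), and since 7⁻¹ ≡ 2 (mod 13), t ≡ 1. Hence m ≡ 4 + 7·1 = 11 (mod 91).
From m ≡ 11 (mod 91) write m = 11 + 91t. Substituting into m ≡ 3 (mod 43) gives 91t ≡ 35 (mod 43), and since 5⁻¹ ≡ 26 (mod 43), t ≡ 7. Hence m ≡ 11 + 91·7 = 648 (mod 3913).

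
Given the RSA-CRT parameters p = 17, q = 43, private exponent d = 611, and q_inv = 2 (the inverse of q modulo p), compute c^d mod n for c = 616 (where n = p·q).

d_p = d mod (p−1) = 611 mod 16 = 3; d_q = d mod (q−1) = 23.
m₁ = c^(d_p) mod p: c ≡ 4 (mod 17), and 4^3 mod 17 = 13.
m₂ = c^(d_q) mod q: c ≡ 14 (mod 43), and 14^23 mod 43 = 24.
h = q_inv·(m₁ − m₂) mod p = 2·(13 − 24) mod 17 = 12.
m = m₂ + h·q = 24 + 12·43 = 540.

540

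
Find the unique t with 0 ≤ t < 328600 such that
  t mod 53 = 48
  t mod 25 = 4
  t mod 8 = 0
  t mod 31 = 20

From t ≡ 48 (mod 53) write t = 48 + 53s. Substituting into t ≡ 4 (mod 25) gives 53s ≡ 6 (mod 25), and since 3⁻¹ ≡ 17 (mod 25), s ≡ 2. Hence t ≡ 48 + 53·2 = 154 (mod 1325).
From t ≡ 154 (mod 1325) write t = 154 + 1325s. Substituting into t ≡ 0 (mod 8) gives 1325s ≡ 6 (mod 8), and since 5⁻¹ ≡ 5 (mod 8), s ≡ 6. Hence t ≡ 154 + 1325·6 = 8104 (mod 10600).
From t ≡ 8104 (mod 10600) write t = 8104 + 10600s. Substituting into t ≡ 20 (mod 31) gives 10600s ≡ 7 (mod 31), and since 29⁻¹ ≡ 15 (mod 31), s ≡ 12. Hence t ≡ 8104 + 10600·12 = 135304 (mod 328600).

135304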